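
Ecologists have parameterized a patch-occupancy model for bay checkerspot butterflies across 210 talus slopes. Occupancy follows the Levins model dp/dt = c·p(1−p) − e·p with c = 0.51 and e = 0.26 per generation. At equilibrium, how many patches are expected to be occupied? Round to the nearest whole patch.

p* = 1 − e/c = 1 − 0.26/0.51 = 0.4902.
Expected occupied patches = N × p* = 210 × 0.4902 = 102.94 ≈ 103.

103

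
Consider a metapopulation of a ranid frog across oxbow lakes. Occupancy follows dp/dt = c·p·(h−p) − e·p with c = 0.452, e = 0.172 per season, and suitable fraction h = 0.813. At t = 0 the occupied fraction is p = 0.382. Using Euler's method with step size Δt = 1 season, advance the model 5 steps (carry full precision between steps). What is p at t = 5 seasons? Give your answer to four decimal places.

0.4137

Update rule: p ← p + [c·p·(h−p) − e·p]·Δt with Δt = 1.
t = 1: p = 0.38200 + (+0.00871) = 0.39071
t = 2: p = 0.39071 + (+0.00737) = 0.39809
t = 3: p = 0.39809 + (+0.00619) = 0.40427
t = 4: p = 0.40427 + (+0.00515) = 0.40943
t = 5: p = 0.40943 + (+0.00426) = 0.41369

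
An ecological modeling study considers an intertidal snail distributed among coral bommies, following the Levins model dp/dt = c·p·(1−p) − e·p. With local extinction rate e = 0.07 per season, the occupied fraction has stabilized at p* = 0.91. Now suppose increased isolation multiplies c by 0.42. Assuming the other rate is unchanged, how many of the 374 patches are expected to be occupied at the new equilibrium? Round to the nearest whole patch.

294

Balance c(1−p*) = e gives c = e/(1 − 0.91000) = 0.07/0.09000 = 0.77778.
New p* = 1 − e/c = 1 − 0.07000/0.32667 = 0.78572.
Expected occupied = 374 × 0.78572 = 293.86 ≈ 294.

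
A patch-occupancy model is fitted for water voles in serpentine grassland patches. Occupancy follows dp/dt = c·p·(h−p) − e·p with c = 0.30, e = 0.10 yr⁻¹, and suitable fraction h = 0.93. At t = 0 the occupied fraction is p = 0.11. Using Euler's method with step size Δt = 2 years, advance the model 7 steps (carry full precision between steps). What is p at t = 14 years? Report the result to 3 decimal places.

0.431

Update rule: p ← p + [c·p·(h−p) − e·p]·Δt with Δt = 2.
p: 0.11000 → 0.14212  (Δp = +0.03212)
p: 0.14212 → 0.18088  (Δp = +0.03876)
p: 0.18088 → 0.22600  (Δp = +0.04512)
p: 0.22600 → 0.27627  (Δp = +0.05026)
p: 0.27627 → 0.32938  (Δp = +0.05311)
p: 0.32938 → 0.38220  (Δp = +0.05282)
p: 0.38220 → 0.43138  (Δp = +0.04918)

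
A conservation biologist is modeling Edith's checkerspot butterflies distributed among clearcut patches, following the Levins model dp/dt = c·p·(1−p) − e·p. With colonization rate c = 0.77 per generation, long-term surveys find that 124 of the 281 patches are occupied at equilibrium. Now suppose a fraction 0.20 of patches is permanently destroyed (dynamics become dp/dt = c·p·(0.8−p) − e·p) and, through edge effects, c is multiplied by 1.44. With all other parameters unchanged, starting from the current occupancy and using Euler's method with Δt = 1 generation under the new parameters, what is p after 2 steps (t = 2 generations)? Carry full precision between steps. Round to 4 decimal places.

0.4199

Observed p* = 124/281 = 0.44128.
Balance c(1−p*) = e gives e = 0.77×(1 − 0.44128) = 0.43021.
Starting from p₀ = 0.44128; update p ← p + (dp/dt)·Δt with the new parameters.
  1  |  dp/dt·Δt = -0.014327  |  p_1 = 0.426954
  2  |  dp/dt·Δt = -0.007079  |  p_2 = 0.419875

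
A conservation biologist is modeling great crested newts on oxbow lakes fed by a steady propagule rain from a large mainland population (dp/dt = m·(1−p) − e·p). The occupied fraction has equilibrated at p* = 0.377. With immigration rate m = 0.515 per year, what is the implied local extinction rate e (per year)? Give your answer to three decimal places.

0.851

At equilibrium m(1−p*) = e·p*, so e = m(1−p*)/p*.
e = 0.515 × 0.6230 / 0.377 = 0.8510.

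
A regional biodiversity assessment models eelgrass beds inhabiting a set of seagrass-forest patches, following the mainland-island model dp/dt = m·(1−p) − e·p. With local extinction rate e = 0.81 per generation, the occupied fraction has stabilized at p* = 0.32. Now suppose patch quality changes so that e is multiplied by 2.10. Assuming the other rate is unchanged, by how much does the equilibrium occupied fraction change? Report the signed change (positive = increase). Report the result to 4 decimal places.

-0.1369

Balance m(1−p*) = e·p* gives m = e·p*/(1−p*) = 0.81×0.32000/0.68000 = 0.38118.
New p* = m/(m+e) = 0.38118/(0.38118+1.70100) = 0.18307.
Δp* = 0.18307 − 0.32000 = -0.13693.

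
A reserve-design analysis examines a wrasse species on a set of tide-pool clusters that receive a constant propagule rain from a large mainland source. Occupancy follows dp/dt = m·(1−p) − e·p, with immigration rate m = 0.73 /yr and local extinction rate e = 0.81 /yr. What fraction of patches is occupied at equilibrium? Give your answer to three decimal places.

0.474

Setting dp/dt = 0: m − m·p* = e·p*, so m = (m+e)·p*.
p* = m/(m+e) = 0.73/(0.73+0.81) = 0.73/1.5400 = 0.4740.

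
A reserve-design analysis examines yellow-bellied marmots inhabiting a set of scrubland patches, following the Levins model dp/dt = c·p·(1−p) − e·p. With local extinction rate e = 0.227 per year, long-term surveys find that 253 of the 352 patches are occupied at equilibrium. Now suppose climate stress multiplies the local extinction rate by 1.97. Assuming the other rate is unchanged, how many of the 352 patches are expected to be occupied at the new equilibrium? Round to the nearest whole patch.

Observed p* = 253/352 = 0.71875.
Balance c(1−p*) = e gives c = e/(1 − 0.71875) = 0.227/0.28125 = 0.80711.
New p* = 1 − e/c = 1 − 0.44719/0.80711 = 0.44594.
Expected occupied = 352 × 0.44594 = 156.97 ≈ 157.

157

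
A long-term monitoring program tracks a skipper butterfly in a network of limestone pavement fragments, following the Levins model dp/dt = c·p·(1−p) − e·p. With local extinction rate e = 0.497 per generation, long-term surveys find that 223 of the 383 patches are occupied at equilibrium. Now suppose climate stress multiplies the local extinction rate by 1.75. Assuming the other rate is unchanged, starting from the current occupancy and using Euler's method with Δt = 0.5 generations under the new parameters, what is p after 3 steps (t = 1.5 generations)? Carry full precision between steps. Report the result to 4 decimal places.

Observed p* = 223/383 = 0.58225.
Balance c(1−p*) = e gives c = e/(1 − 0.58225) = 0.497/0.41775 = 1.18969.
Starting from p₀ = 0.58225; update p ← p + (dp/dt)·Δt with the new parameters.
step 1: Δp = -0.10852, p = 0.47373
step 2: Δp = -0.05771, p = 0.41602
step 3: Δp = -0.03640, p = 0.37962

0.3796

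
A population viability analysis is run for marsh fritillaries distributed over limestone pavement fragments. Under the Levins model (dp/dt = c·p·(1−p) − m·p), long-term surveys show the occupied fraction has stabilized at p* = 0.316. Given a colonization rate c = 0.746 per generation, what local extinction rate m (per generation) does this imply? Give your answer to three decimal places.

0.510

At equilibrium c(1−p*) = m.
m = 0.746 × (1 − 0.316) = 0.746 × 0.6840 = 0.5103.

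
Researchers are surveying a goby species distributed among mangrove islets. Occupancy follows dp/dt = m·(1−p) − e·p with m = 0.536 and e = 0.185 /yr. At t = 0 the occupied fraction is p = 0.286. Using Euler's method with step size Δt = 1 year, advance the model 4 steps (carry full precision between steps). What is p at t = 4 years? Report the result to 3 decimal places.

0.741

Update rule: p ← p + [m·(1−p) − e·p]·Δt with Δt = 1.
p: 0.28600 → 0.61579  (Δp = +0.32979)
p: 0.61579 → 0.70781  (Δp = +0.09201)
p: 0.70781 → 0.73348  (Δp = +0.02567)
p: 0.73348 → 0.74064  (Δp = +0.00716)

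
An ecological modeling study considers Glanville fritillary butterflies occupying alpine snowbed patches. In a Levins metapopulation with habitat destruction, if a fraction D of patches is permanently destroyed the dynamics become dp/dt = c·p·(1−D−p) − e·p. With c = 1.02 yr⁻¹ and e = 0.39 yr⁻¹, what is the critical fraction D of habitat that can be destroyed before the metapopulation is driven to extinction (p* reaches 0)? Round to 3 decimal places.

0.618

The nontrivial equilibrium is p* = (1−D) − e/c; extinction occurs when this hits zero.
So D_crit = 1 − e/c = 1 − 0.39/1.02 = 1 − 0.3824 = 0.6176.
Note this equals the original equilibrium occupancy — the Levins extinction-debt result.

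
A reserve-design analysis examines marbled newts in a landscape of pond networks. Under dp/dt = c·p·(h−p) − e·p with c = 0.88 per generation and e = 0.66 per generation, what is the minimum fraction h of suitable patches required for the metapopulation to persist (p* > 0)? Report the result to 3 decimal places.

p* = h − e/c is positive only when h > e/c.
h_min = e/c = 0.66/0.88 = 0.7500.

0.750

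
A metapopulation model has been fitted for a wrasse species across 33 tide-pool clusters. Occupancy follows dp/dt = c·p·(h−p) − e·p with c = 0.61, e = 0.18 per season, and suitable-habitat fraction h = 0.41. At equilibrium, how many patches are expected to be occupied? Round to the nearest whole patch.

4

p* = h − e/c = 0.41 − 0.2951 = 0.1149.
Expected occupied patches = N × p* = 33 × 0.1149 = 3.79 ≈ 4.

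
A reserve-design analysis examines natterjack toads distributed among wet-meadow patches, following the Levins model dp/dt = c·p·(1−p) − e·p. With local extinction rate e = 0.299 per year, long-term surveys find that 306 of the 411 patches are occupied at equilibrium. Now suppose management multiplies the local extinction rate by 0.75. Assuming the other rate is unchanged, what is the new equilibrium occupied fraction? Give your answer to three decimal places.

0.808

Observed p* = 306/411 = 0.74453.
Balance c(1−p*) = e gives c = e/(1 − 0.74453) = 0.299/0.25547 = 1.17039.
New p* = 1 − e/c = 1 − 0.22425/1.17039 = 0.80840.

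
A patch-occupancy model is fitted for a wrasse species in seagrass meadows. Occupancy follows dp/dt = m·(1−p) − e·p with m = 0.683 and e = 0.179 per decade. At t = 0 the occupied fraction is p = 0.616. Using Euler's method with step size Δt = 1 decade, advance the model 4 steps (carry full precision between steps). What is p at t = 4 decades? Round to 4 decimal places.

0.7923

Update rule: p ← p + [m·(1−p) − e·p]·Δt with Δt = 1.
step 1: Δp = +0.15201, p = 0.76801
step 2: Δp = +0.02098, p = 0.78899
step 3: Δp = +0.00289, p = 0.79188
step 4: Δp = +0.00040, p = 0.79228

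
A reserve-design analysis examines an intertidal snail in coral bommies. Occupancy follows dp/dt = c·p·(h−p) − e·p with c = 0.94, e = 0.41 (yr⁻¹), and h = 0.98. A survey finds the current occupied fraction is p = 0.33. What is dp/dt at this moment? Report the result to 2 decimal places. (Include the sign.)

0.07

Colonization term: c·p·(h−p) = 0.94×0.33×0.6500 = 0.20163.
Extinction term: e·p = 0.13530.
dp/dt = 0.20163 − 0.13530 = 0.06633.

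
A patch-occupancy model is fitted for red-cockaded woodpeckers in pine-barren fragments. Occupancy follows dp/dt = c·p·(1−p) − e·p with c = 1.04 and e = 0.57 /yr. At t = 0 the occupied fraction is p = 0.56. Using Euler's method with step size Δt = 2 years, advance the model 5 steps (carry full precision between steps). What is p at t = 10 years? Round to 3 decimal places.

Update rule: p ← p + [c·p·(1−p) − e·p]·Δt with Δt = 2.
t = 2: p = 0.56000 + (-0.12589) = 0.43411
t = 4: p = 0.43411 + (+0.01608) = 0.45019
t = 6: p = 0.45019 + (+0.00162) = 0.45181
t = 8: p = 0.45181 + (+0.00010) = 0.45192
t = 10: p = 0.45192 + (+0.00001) = 0.45192

0.452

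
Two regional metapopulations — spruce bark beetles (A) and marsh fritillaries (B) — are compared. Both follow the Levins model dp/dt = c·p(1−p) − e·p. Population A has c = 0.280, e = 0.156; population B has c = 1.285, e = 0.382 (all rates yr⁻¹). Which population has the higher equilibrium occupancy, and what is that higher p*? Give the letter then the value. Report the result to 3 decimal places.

A: p*_A = 1 − 0.156/0.280 = 0.4429.
B: p*_B = 1 − 0.382/1.285 = 0.7027.
B is higher at 0.7027.

B, 0.703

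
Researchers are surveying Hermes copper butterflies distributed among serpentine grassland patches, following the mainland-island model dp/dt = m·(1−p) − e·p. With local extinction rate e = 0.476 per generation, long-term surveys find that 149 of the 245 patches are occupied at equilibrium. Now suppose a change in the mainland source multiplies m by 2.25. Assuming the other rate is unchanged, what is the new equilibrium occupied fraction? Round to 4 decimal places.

0.7774

Observed p* = 149/245 = 0.60816.
Balance m(1−p*) = e·p* gives m = e·p*/(1−p*) = 0.476×0.60816/0.39184 = 0.73878.
New p* = m/(m+e) = 1.66226/(1.66226+0.47600) = 0.77739.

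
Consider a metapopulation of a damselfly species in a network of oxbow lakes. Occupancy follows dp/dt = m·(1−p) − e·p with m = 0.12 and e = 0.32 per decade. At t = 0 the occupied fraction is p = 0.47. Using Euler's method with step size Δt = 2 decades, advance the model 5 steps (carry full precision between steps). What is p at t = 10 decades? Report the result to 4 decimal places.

0.2727

Update rule: p ← p + [m·(1−p) − e·p]·Δt with Δt = 2.
p: 0.47000 → 0.29640  (Δp = -0.17360)
p: 0.29640 → 0.27557  (Δp = -0.02083)
p: 0.27557 → 0.27307  (Δp = -0.00250)
p: 0.27307 → 0.27277  (Δp = -0.00030)
p: 0.27277 → 0.27273  (Δp = -0.00004)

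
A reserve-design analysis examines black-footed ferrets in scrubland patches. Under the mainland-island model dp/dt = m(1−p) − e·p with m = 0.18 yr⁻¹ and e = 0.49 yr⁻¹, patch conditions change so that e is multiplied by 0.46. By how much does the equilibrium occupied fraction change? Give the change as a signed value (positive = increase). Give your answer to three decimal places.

0.175

Before: p* = 0.18/(0.18+0.49) = 0.2687.
After: m = 0.18, e = 0.2254; p* = 0.18/0.4054 = 0.4440.
Δp* = 0.4440 − 0.2687 = +0.1753.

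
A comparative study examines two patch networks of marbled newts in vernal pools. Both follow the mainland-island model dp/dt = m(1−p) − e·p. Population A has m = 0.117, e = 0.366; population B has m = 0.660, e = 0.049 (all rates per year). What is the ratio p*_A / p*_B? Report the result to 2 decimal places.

A: p*_A = m/(m+e) = 0.117/0.4830 = 0.2422.
B: p*_B = 0.660/0.7090 = 0.9309.
p*_A / p*_B = 0.2422/0.9309 = 0.2602.

0.26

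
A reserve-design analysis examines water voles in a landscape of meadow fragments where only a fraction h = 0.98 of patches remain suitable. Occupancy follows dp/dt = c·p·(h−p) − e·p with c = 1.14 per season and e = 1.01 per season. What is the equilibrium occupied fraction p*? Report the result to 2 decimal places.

0.09

Setting dp/dt = 0 and dividing by p* gives c·(h−p*) = e.
So p* = h − e/c = 0.98 − 1.01/1.14 = 0.98 − 0.8860 = 0.0940.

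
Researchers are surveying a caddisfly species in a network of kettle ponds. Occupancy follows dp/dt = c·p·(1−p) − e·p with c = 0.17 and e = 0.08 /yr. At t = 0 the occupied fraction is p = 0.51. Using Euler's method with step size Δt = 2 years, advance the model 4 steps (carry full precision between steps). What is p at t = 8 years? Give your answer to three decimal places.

Update rule: p ← p + [c·p·(1−p) − e·p]·Δt with Δt = 2.
t = 2: p = 0.51000 + (+0.00337) = 0.51337
t = 4: p = 0.51337 + (+0.00280) = 0.51617
t = 6: p = 0.51617 + (+0.00232) = 0.51849
t = 8: p = 0.51849 + (+0.00193) = 0.52042

0.520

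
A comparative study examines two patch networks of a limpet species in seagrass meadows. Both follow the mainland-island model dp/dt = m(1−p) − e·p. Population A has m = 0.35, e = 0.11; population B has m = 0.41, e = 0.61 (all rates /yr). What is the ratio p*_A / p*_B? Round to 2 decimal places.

1.89

A: p*_A = m/(m+e) = 0.35/0.4600 = 0.7609.
B: p*_B = 0.41/1.0200 = 0.4020.
p*_A / p*_B = 0.7609/0.4020 = 1.8929.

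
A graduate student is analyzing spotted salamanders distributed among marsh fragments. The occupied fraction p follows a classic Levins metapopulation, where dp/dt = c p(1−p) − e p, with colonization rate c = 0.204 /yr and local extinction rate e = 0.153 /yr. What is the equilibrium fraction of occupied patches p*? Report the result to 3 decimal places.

At equilibrium, colonization balances extinction: c·p*·(1−p*) = e·p*.
So p* = 1 − e/c = 1 − 0.153/0.204 = 1 − 0.7500 = 0.2500.

0.250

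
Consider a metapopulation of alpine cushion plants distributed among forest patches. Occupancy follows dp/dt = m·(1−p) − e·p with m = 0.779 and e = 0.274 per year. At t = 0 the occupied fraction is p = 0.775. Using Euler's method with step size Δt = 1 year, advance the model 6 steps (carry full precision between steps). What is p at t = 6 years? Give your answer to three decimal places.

0.740

Update rule: p ← p + [m·(1−p) − e·p]·Δt with Δt = 1.
step 1: Δp = -0.03708, p = 0.73792
step 2: Δp = +0.00196, p = 0.73989
step 3: Δp = -0.00010, p = 0.73979
step 4: Δp = +0.00001, p = 0.73979
step 5: Δp = -0.00000, p = 0.73979
step 6: Δp = +0.00000, p = 0.73979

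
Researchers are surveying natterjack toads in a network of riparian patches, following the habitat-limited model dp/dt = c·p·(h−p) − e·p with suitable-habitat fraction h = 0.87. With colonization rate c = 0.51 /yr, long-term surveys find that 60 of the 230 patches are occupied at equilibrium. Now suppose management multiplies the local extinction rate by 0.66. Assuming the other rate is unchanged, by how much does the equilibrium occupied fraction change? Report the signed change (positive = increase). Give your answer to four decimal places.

Observed p* = 60/230 = 0.26087.
Balance c(h−p*) = e gives e = 0.51×(0.87 − 0.26087) = 0.31066.
New p* = 0.87 − e/c = 0.87 − 0.20504/0.51000 = 0.46796.
Δp* = 0.46796 − 0.26087 = +0.20709.

0.2071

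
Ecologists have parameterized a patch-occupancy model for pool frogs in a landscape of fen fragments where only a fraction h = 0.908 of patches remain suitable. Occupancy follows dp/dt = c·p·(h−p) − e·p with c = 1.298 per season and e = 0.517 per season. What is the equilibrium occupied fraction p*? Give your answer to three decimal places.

0.510

Setting dp/dt = 0 and dividing by p* gives c·(h−p*) = e.
So p* = h − e/c = 0.908 − 0.517/1.298 = 0.908 − 0.3983 = 0.5097.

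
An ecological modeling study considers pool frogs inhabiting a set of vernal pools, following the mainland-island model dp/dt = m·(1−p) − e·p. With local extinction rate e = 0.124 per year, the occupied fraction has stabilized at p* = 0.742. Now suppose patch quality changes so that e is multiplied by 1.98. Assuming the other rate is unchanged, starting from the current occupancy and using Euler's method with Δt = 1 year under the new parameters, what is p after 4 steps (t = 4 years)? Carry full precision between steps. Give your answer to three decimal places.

0.596

Balance m(1−p*) = e·p* gives m = e·p*/(1−p*) = 0.124×0.74200/0.25800 = 0.35662.
Starting from p₀ = 0.74200; update p ← p + (dp/dt)·Δt with the new parameters.
t = 1: p = 0.74200 + (-0.09017) = 0.65183
t = 2: p = 0.65183 + (-0.03587) = 0.61596
t = 3: p = 0.61596 + (-0.01427) = 0.60169
t = 4: p = 0.60169 + (-0.00568) = 0.59601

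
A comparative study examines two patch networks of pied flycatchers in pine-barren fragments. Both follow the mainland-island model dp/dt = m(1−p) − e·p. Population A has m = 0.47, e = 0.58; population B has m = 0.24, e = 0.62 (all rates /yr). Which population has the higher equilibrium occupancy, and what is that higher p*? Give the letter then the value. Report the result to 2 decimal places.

A, 0.45

A: p*_A = m/(m+e) = 0.47/1.0500 = 0.4476.
B: p*_B = 0.24/0.8600 = 0.2791.
A is higher at 0.4476.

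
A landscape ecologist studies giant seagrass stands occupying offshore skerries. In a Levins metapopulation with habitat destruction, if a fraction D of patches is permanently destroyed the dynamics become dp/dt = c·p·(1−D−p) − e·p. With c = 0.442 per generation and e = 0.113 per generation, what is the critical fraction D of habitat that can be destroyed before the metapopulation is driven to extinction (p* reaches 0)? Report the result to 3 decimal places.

0.744

The nontrivial equilibrium is p* = (1−D) − e/c; extinction occurs when this hits zero.
So D_crit = 1 − e/c = 1 − 0.113/0.442 = 1 − 0.2557 = 0.7443.
Note this equals the original equilibrium occupancy — the Levins extinction-debt result.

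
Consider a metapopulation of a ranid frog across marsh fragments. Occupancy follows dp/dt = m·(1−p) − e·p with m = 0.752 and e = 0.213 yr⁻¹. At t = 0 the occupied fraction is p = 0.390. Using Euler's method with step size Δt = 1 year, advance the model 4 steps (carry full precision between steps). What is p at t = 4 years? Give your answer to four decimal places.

0.7793

Update rule: p ← p + [m·(1−p) − e·p]·Δt with Δt = 1.
p: 0.39000 → 0.76565  (Δp = +0.37565)
p: 0.76565 → 0.77880  (Δp = +0.01315)
p: 0.77880 → 0.77926  (Δp = +0.00046)
p: 0.77926 → 0.77927  (Δp = +0.00002)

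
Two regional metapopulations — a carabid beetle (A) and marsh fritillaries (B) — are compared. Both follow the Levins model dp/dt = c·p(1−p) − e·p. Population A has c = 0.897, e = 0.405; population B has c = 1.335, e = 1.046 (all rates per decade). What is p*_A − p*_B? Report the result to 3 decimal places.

A: p*_A = 1 − 0.405/0.897 = 0.5485.
B: p*_B = 1 − 1.046/1.335 = 0.2165.
p*_A − p*_B = 0.5485 − 0.2165 = 0.3320.

0.332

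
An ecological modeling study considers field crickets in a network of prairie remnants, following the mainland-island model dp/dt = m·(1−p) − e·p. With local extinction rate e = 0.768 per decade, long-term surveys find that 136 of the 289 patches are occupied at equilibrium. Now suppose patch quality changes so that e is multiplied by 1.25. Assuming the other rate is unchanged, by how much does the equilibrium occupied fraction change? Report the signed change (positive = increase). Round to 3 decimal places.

-0.055

Observed p* = 136/289 = 0.47059.
Balance m(1−p*) = e·p* gives m = e·p*/(1−p*) = 0.768×0.47059/0.52941 = 0.68267.
New p* = m/(m+e) = 0.68267/(0.68267+0.96000) = 0.41559.
Δp* = 0.41559 − 0.47059 = -0.05500.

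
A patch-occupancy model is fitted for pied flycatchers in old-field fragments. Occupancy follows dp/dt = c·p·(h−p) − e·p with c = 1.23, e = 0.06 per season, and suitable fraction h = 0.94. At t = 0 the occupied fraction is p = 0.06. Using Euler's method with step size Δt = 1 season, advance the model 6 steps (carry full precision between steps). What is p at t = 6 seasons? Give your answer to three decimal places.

0.893

Update rule: p ← p + [c·p·(h−p) − e·p]·Δt with Δt = 1.
  1  |  dp/dt·Δt = +0.061344  |  p_1 = 0.121344
  2  |  dp/dt·Δt = +0.114906  |  p_2 = 0.236250
  3  |  dp/dt·Δt = +0.190326  |  p_3 = 0.426576
  4  |  dp/dt·Δt = +0.243793  |  p_4 = 0.670370
  5  |  dp/dt·Δt = +0.182103  |  p_5 = 0.852472
  6  |  dp/dt·Δt = +0.040628  |  p_6 = 0.893100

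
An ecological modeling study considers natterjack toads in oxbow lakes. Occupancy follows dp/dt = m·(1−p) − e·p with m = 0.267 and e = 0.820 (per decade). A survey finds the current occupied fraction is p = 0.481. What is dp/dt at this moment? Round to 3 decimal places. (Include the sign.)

Colonization term: m·(1−p) = 0.267×0.5190 = 0.13857.
Extinction term: e·p = 0.39442.
dp/dt = 0.13857 − 0.39442 = -0.25585.

-0.256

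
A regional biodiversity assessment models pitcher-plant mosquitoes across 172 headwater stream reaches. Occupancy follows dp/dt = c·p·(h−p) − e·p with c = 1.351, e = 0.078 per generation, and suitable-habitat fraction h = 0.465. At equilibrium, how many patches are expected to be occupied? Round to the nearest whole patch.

70

p* = h − e/c = 0.465 − 0.0577 = 0.4073.
Expected occupied patches = N × p* = 172 × 0.4073 = 70.05 ≈ 70.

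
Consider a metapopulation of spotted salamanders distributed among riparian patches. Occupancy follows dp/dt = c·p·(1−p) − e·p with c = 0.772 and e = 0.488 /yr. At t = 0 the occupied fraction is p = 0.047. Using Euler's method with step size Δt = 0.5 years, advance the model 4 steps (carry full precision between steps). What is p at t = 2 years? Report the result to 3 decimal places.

Update rule: p ← p + [c·p·(1−p) − e·p]·Δt with Δt = 0.5.
  1  |  dp/dt·Δt = +0.005821  |  p_1 = 0.052821
  2  |  dp/dt·Δt = +0.006424  |  p_2 = 0.059245
  3  |  dp/dt·Δt = +0.007058  |  p_3 = 0.066303
  4  |  dp/dt·Δt = +0.007718  |  p_4 = 0.074021

0.074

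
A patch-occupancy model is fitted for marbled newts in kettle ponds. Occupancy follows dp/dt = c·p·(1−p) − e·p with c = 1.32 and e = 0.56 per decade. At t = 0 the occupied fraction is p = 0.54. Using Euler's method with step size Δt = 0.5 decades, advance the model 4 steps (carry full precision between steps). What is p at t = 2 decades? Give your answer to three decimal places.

0.570

Update rule: p ← p + [c·p·(1−p) − e·p]·Δt with Δt = 0.5.
t = 0.5: p = 0.54000 + (+0.01274) = 0.55274
t = 1: p = 0.55274 + (+0.00840) = 0.56114
t = 1.5: p = 0.56114 + (+0.00541) = 0.56655
t = 2: p = 0.56655 + (+0.00344) = 0.57000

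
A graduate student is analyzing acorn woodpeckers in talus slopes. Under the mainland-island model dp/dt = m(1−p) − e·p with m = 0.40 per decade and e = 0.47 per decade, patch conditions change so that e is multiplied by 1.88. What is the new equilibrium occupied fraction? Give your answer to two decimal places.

Before: p* = 0.40/(0.40+0.47) = 0.4598.
After: m = 0.4, e = 0.8836; p* = 0.4/1.2836 = 0.3116.

0.31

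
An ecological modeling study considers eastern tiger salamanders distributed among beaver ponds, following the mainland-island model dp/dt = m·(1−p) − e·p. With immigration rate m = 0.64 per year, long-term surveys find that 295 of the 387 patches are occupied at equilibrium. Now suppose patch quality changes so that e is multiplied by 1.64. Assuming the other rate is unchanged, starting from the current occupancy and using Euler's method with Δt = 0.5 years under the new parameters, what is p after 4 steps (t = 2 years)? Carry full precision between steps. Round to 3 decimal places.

Observed p* = 295/387 = 0.76227.
Balance m(1−p*) = e·p* gives e = m(1−p*)/p* = 0.64×0.23773/0.76227 = 0.19959.
Starting from p₀ = 0.76227; update p ← p + (dp/dt)·Δt with the new parameters.
  1  |  dp/dt·Δt = -0.048686  |  p_1 = 0.713588
  2  |  dp/dt·Δt = -0.025138  |  p_2 = 0.688449
  3  |  dp/dt·Δt = -0.012980  |  p_3 = 0.675469
  4  |  dp/dt·Δt = -0.006702  |  p_4 = 0.668768

0.669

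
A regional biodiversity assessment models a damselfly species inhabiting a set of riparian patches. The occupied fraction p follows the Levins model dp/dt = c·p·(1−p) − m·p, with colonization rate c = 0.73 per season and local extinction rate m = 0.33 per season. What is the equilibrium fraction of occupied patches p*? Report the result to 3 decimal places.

At equilibrium, colonization balances extinction: c·p*·(1−p*) = m·p*.
So p* = 1 − m/c = 1 − 0.33/0.73 = 1 − 0.4521 = 0.5479.

0.548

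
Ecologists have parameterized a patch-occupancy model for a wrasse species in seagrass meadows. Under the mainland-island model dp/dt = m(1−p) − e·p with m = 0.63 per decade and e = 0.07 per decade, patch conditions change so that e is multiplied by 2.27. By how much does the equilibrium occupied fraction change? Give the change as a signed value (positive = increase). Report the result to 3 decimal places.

Before: p* = 0.63/(0.63+0.07) = 0.9000.
After: m = 0.63, e = 0.1589; p* = 0.63/0.7889 = 0.7986.
Δp* = 0.7986 − 0.9000 = -0.1014.

-0.101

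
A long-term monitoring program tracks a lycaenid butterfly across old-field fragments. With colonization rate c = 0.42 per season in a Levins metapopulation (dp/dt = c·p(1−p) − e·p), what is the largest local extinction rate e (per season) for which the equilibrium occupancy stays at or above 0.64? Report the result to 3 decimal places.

0.151

1 − e/c ≥ 0.64 ⇒ e ≤ c(1 − 0.64) = 0.42 × 0.3600.
e_max = 0.1512.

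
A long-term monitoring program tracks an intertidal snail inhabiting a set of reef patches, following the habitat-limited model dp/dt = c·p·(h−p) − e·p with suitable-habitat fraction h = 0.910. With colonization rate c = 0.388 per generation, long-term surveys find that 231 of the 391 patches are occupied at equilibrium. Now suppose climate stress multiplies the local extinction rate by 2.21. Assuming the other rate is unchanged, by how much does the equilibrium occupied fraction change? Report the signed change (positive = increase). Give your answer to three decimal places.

-0.386

Observed p* = 231/391 = 0.59079.
Balance c(h−p*) = e gives e = 0.388×(0.91 − 0.59079) = 0.12385.
New p* = 0.91 − e/c = 0.91 − 0.27371/0.38800 = 0.20456.
Δp* = 0.20456 − 0.59079 = -0.38623.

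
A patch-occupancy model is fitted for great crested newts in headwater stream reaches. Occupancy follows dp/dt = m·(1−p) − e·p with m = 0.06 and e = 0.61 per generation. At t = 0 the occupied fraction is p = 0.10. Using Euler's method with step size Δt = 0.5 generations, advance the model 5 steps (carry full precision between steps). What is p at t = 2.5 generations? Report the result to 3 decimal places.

Update rule: p ← p + [m·(1−p) − e·p]·Δt with Δt = 0.5.
  1  |  dp/dt·Δt = -0.003500  |  p_1 = 0.096500
  2  |  dp/dt·Δt = -0.002328  |  p_2 = 0.094172
  3  |  dp/dt·Δt = -0.001548  |  p_3 = 0.092625
  4  |  dp/dt·Δt = -0.001029  |  p_4 = 0.091595
  5  |  dp/dt·Δt = -0.000684  |  p_5 = 0.090911

0.091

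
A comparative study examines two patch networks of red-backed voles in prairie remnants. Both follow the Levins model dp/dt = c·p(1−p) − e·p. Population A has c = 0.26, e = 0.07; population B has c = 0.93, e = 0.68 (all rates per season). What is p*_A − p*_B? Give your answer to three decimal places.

0.462

A: p*_A = 1 − 0.07/0.26 = 0.7308.
B: p*_B = 1 − 0.68/0.93 = 0.2688.
p*_A − p*_B = 0.7308 − 0.2688 = 0.4620.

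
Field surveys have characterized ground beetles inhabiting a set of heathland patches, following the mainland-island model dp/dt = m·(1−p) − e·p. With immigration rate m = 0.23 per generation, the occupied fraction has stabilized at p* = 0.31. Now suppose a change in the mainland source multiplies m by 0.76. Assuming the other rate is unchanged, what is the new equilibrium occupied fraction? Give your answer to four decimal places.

0.2545

Balance m(1−p*) = e·p* gives e = m(1−p*)/p* = 0.23×0.69000/0.31000 = 0.51194.
New p* = m/(m+e) = 0.17480/(0.17480+0.51194) = 0.25454.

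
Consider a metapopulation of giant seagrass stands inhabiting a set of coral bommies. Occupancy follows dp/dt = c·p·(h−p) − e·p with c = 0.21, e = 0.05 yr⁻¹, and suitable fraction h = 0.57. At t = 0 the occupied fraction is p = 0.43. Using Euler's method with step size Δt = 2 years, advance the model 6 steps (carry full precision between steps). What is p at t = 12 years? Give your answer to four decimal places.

Update rule: p ← p + [c·p·(h−p) − e·p]·Δt with Δt = 2.
p: 0.43000 → 0.41228  (Δp = -0.01772)
p: 0.41228 → 0.39837  (Δp = -0.01392)
p: 0.39837 → 0.38725  (Δp = -0.01112)
p: 0.38725 → 0.37824  (Δp = -0.00900)
p: 0.37824 → 0.37088  (Δp = -0.00736)
p: 0.37088 → 0.36481  (Δp = -0.00607)

0.3648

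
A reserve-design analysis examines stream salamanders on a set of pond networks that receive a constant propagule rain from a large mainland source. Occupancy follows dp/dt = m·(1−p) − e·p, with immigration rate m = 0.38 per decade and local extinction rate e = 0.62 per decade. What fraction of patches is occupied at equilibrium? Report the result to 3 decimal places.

Setting dp/dt = 0: m − m·p* = e·p*, so m = (m+e)·p*.
p* = m/(m+e) = 0.38/(0.38+0.62) = 0.38/1.0000 = 0.3800.

0.380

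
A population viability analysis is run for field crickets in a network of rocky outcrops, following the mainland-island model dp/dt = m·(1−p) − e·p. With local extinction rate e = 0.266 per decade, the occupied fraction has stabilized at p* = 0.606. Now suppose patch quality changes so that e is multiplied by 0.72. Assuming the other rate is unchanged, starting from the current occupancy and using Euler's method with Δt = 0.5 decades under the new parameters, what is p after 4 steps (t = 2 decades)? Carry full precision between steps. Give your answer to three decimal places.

Balance m(1−p*) = e·p* gives m = e·p*/(1−p*) = 0.266×0.60600/0.39400 = 0.40913.
Starting from p₀ = 0.60600; update p ← p + (dp/dt)·Δt with the new parameters.
p: 0.60600 → 0.62857  (Δp = +0.02257)
p: 0.62857 → 0.64436  (Δp = +0.01579)
p: 0.64436 → 0.65541  (Δp = +0.01105)
p: 0.65541 → 0.66314  (Δp = +0.00773)

0.663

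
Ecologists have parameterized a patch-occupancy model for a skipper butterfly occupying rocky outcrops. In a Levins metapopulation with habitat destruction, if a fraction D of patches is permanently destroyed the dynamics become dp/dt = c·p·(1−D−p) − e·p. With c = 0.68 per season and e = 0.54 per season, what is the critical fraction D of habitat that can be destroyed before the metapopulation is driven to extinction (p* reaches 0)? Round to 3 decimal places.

The nontrivial equilibrium is p* = (1−D) − e/c; extinction occurs when this hits zero.
So D_crit = 1 − e/c = 1 − 0.54/0.68 = 1 − 0.7941 = 0.2059.
This equals the undisturbed p*, a classic result of Lande's extension.

0.206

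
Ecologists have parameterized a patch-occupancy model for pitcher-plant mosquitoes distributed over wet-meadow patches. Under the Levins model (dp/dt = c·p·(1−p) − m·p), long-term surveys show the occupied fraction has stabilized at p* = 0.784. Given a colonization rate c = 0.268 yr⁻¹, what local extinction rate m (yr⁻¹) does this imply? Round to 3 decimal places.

0.058

At equilibrium c(1−p*) = m.
m = 0.268 × (1 − 0.784) = 0.268 × 0.2160 = 0.0579.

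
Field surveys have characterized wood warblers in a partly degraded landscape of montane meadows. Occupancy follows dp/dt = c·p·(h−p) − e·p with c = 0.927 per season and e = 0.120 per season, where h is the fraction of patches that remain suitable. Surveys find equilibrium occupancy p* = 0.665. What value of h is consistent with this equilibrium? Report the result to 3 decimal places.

0.794

At equilibrium c(h−p*) = e, so h = p* + e/c.
h = 0.665 + 0.120/0.927 = 0.665 + 0.1294 = 0.7944.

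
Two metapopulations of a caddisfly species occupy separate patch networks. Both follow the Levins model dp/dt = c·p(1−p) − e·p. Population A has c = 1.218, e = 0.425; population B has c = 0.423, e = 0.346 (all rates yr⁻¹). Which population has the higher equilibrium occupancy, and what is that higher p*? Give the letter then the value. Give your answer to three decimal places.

A: p*_A = 1 − 0.425/1.218 = 0.6511.
B: p*_B = 1 − 0.346/0.423 = 0.1820.
A is higher at 0.6511.

A, 0.651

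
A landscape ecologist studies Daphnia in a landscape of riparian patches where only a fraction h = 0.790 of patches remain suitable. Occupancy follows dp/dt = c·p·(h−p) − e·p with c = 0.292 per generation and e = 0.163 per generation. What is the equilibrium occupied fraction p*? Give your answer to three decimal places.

0.232

Setting dp/dt = 0 and dividing by p* gives c·(h−p*) = e.
So p* = h − e/c = 0.790 − 0.163/0.292 = 0.790 − 0.5582 = 0.2318.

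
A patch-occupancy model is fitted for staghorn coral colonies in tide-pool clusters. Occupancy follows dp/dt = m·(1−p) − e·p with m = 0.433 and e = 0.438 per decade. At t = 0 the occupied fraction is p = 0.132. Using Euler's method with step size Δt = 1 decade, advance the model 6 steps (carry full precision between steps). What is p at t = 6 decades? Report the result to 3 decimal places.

Update rule: p ← p + [m·(1−p) − e·p]·Δt with Δt = 1.
p: 0.13200 → 0.45003  (Δp = +0.31803)
p: 0.45003 → 0.49105  (Δp = +0.04103)
p: 0.49105 → 0.49635  (Δp = +0.00529)
p: 0.49635 → 0.49703  (Δp = +0.00068)
p: 0.49703 → 0.49712  (Δp = +0.00009)
p: 0.49712 → 0.49713  (Δp = +0.00001)

0.497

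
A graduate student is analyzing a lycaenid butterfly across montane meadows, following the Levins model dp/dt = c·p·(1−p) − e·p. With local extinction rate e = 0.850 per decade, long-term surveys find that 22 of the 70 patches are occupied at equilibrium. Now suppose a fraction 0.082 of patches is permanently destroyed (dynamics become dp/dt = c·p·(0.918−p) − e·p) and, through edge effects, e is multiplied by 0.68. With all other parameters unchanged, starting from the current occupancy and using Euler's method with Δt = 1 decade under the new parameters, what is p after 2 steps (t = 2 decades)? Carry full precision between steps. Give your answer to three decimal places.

Observed p* = 22/70 = 0.31429.
Balance c(1−p*) = e gives c = e/(1 − 0.31429) = 0.850/0.68571 = 1.23958.
Starting from p₀ = 0.31429; update p ← p + (dp/dt)·Δt with the new parameters.
p: 0.31429 → 0.36783  (Δp = +0.05354)
p: 0.36783 → 0.40607  (Δp = +0.03825)

0.406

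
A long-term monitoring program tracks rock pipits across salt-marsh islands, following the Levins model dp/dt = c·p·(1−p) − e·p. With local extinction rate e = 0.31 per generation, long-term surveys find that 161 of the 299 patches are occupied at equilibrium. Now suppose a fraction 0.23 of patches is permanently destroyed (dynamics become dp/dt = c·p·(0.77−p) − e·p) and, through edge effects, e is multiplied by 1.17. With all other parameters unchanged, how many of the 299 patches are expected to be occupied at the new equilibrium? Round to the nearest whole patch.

69

Observed p* = 161/299 = 0.53846.
Balance c(1−p*) = e gives c = e/(1 − 0.53846) = 0.31/0.46154 = 0.67166.
New p* = 0.77 − e/c = 0.77 − 0.36270/0.67166 = 0.22999.
Expected occupied = 299 × 0.22999 = 68.77 ≈ 69.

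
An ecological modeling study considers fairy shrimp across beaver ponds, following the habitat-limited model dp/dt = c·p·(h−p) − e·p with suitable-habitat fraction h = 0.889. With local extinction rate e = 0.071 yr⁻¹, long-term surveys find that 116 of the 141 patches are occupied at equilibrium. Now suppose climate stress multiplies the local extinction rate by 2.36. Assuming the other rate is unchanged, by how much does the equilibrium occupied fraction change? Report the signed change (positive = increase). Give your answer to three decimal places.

-0.090

Observed p* = 116/141 = 0.82270.
Balance c(h−p*) = e gives c = e/(0.889 − 0.82270) = 0.071/0.06630 = 1.07089.
New p* = 0.889 − e/c = 0.889 − 0.16756/1.07089 = 0.73253.
Δp* = 0.73253 − 0.82270 = -0.09017.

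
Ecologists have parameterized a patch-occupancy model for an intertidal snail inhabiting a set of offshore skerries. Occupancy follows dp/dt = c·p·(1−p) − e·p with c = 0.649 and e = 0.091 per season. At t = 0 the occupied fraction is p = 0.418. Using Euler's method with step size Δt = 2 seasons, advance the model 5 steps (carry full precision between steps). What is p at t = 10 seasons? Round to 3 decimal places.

Update rule: p ← p + [c·p·(1−p) − e·p]·Δt with Δt = 2.
  1  |  dp/dt·Δt = +0.239696  |  p_1 = 0.657696
  2  |  dp/dt·Δt = +0.172520  |  p_2 = 0.830217
  3  |  dp/dt·Δt = +0.031863  |  p_3 = 0.862079
  4  |  dp/dt·Δt = -0.002568  |  p_4 = 0.859511
  5  |  dp/dt·Δt = +0.000305  |  p_5 = 0.859816

0.860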